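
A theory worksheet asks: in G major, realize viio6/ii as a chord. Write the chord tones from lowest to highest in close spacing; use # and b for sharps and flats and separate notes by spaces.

B D G#

viio6/ii is a secondary leading-tone chord. The target ii is A in G major; the applied chord is rooted a semitone below, on G#.
Building a diminished triad on G# gives G#-B-D.
With the 6 figure the chord is in first inversion; from the bass B upward in close position it reads B-D-G#.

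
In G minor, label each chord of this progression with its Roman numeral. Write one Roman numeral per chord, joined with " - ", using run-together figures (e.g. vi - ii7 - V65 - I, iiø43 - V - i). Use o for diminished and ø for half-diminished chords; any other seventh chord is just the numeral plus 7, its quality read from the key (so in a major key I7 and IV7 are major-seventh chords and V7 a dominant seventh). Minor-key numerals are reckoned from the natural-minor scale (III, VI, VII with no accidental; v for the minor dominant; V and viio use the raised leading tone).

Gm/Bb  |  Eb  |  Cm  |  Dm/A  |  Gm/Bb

Gm/Bb: root G is the tonic; minor triad there is i6.
Eb: root Eb is the submediant; major triad there is VI.
Cm has root C, degree 4 in G minor, so iv.
Dm/A: minor triad on D = scale degree 5 → v64.
Gm/Bb: minor triad on G = scale degree 1 → i6.

i6 - VI - iv - v64 - i6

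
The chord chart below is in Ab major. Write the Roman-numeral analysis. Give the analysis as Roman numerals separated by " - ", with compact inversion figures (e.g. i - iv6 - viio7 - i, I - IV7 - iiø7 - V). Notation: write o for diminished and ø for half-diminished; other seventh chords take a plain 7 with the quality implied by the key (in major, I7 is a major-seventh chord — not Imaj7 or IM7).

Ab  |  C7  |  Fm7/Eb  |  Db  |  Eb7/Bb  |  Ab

I - V7/vi - vi42 - IV - V43 - I

Ab: major triad on Ab = scale degree 1 → I.
C7 is the secondary dominant of vi (dominant seventh chord on C): V7/vi.
Fm7/Eb: minor seventh chord on F = scale degree 6 → vi42.
Db: major triad on Db = scale degree 4 → IV.
Eb7/Bb: dominant seventh chord on Eb = scale degree 5 → V43.
Ab: major triad on Ab = scale degree 1 → I.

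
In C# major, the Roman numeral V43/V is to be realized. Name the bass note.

The applied chord V43/V is rooted on D#: D#-F##-A#-C#.
The figure 43 means second inversion — the fifth is in the bass.

A#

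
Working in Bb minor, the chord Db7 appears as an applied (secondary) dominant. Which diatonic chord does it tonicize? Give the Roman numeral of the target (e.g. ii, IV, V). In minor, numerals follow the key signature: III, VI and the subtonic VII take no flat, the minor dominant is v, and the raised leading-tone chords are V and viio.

VI

The chord is a dominant seventh chord on Db.
A dominant resolves down a perfect fifth: Db → Gb. In Bb minor, Gb is scale degree 6, i.e. VI.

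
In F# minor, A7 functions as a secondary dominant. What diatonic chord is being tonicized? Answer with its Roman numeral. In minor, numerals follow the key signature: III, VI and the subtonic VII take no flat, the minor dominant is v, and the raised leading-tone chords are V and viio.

VI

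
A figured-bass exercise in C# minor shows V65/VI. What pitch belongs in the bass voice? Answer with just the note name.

G#

The applied chord V65/VI is rooted on E: E-G#-B-D.
The figure 65 means first inversion — the third is in the bass.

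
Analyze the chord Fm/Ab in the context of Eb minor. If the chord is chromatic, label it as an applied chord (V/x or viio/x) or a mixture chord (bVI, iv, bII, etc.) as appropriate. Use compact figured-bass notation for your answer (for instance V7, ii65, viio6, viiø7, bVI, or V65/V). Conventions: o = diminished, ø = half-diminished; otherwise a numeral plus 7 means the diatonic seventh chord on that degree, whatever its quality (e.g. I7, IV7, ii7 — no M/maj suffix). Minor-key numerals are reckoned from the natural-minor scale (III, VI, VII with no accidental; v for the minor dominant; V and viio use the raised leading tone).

ii6

The pitches F-Ab-C form a minor triad rooted on F.
F is the second degree of Eb minor. This is the minor supertonic, borrowed from the parallel major (the Dorian ii).
With Ab in the bass the chord is in first inversion, so the figured bass is 6.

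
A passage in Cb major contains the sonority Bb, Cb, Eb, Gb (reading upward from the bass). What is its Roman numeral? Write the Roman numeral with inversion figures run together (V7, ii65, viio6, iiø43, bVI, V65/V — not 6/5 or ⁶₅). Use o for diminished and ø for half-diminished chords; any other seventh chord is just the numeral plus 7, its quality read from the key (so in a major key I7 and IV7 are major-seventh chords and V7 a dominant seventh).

Stacked in thirds the chord is Cb-Eb-Gb-Bb: a major seventh chord on Cb.
In Cb major, Cb is the tonic; the diatonic major seventh chord there is I7.
With Bb in the bass the chord is in third inversion, so the figured bass is 42.

I42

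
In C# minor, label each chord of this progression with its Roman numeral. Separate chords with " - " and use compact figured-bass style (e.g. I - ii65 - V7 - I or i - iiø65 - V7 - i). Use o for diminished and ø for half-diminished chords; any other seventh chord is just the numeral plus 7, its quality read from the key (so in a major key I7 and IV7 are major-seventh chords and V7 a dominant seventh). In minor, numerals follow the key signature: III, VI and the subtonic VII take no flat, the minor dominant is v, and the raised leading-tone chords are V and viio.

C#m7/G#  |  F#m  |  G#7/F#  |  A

i43 - iv - V42 - VI

C#m7/G#: minor seventh chord on C# = scale degree 1 → i43.
F#m: minor triad on F# = scale degree 4 → iv.
G#7/F# has root G#, degree 5 in C# minor, so V42.
A: major triad on A = scale degree 6 → VI.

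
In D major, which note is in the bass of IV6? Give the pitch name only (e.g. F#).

B

IV in D major has root G; the chord is G-B-D.
The figure 6 means first inversion — the third is in the bass.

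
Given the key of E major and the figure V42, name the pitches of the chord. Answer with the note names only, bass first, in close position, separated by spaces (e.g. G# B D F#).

A B D# F#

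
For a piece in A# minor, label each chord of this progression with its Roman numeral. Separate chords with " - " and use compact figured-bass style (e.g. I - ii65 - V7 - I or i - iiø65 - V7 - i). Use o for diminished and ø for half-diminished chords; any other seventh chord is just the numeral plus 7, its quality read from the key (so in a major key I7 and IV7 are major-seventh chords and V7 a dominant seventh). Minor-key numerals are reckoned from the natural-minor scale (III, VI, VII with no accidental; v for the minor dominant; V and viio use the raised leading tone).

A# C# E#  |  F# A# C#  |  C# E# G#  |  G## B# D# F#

i - VI - III - viio7

A#-C#-E# has root A#, degree 1 in A# minor, so i.
F#-A#-C#: major triad on F# = scale degree 6 → VI.
C#-E#-G# has root C#, degree 3 in A# minor, so III.
G##-B#-D#-F# has root G##, degree 7 in A# minor, so viio7.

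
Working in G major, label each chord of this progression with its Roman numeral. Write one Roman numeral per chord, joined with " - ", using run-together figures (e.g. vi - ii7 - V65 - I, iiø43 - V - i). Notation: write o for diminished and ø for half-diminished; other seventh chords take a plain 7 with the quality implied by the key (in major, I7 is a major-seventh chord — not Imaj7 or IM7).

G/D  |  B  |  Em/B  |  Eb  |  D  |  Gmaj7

I64 - V/vi - vi64 - bVI - V - I7

G/D has root G, degree 1 in G major, so I64.
B: chromatic; B is V of vi, so V/vi.
Em/B has root E, degree 6 in G major, so vi64.
Eb: Eb with this quality isn't in the key; it's bVI, borrowed from the parallel minor.
D: root D is the dominant; major triad there is V.
Gmaj7: root G is the tonic; major seventh chord there is I7.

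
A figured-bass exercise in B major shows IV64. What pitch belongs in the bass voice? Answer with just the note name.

IV in B major has root E; the chord is E-G#-B.
The figure 64 means second inversion — the fifth is in the bass.

B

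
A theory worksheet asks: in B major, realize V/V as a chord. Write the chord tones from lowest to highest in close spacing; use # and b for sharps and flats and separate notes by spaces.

V/V is a secondary dominant — the dominant triad of V. V in B major is F#, so the applied chord's root is C#, a perfect fifth above.
Building a major triad on C# gives C#-E#-G#.

C# E# G#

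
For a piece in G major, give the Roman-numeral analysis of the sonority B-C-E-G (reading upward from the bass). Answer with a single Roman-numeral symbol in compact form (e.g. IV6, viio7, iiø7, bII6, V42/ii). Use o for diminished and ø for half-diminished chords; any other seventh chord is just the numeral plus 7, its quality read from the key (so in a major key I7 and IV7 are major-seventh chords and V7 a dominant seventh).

Stacked in thirds the chord is C-E-G-B: a major seventh chord on C.
C is scale degree 4 in G major, and a major seventh chord on that degree is written IV7.
With B in the bass the chord is in third inversion, so the figured bass is 42.

IV42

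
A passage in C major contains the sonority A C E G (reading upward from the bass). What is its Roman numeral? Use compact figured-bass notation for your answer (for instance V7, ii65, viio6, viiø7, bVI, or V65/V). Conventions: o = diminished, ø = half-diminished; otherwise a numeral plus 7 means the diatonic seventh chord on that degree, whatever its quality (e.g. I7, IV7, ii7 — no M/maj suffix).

The pitches A-C-E-G form a minor seventh chord rooted on A.
A is scale degree 6 in C major, and a minor seventh chord on that degree is written vi7.

vi7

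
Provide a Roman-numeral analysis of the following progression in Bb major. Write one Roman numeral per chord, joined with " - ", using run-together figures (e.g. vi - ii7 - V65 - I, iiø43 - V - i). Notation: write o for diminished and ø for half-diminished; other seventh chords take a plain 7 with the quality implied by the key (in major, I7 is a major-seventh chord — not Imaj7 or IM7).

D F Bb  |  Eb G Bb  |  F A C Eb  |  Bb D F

I6 - IV - V7 - I

D-F-Bb: major triad on Bb = scale degree 1 → I6.
Eb-G-Bb has root Eb, degree 4 in Bb major, so IV.
F-A-C-Eb: dominant seventh chord on F = scale degree 5 → V7.
Bb-D-F: major triad on Bb = scale degree 1 → I.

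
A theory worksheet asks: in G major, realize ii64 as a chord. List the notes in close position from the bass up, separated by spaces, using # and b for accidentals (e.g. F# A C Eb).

E A C

In G major, the second degree is A, and the diatonic chord built there is a minor triad.
That chord is spelled A-C-E.
The figured bass 64 indicates second inversion, placing the fifth (E) in the bass: E-A-C.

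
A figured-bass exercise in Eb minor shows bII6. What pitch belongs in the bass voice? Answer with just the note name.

bII in Eb minor has root Fb; the chord is Fb-Ab-Cb.
The figure 6 means first inversion — the third is in the bass.

Ab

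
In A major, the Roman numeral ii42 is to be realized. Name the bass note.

A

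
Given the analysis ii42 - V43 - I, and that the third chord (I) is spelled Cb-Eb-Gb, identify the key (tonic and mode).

I is given as Cb-Eb-Gb — a major triad with root Cb.
If Cb is scale degree 1 and the mode makes that degree carry a major triad, the tonic is Cb and the mode is major.

Cb major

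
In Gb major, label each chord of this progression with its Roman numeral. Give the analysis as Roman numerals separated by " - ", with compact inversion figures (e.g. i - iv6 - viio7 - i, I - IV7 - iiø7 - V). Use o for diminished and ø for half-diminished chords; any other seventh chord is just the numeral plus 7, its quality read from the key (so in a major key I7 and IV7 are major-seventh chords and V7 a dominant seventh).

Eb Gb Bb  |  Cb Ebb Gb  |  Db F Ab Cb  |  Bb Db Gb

vi - iv - V7 - I6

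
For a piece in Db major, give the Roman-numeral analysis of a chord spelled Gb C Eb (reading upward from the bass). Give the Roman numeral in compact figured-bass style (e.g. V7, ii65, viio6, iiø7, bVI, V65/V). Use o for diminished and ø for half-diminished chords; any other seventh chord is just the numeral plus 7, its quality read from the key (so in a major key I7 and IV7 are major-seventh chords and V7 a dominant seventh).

The pitches C-Eb-Gb form a diminished triad rooted on C.
In Db major, C is the leading tone; the diatonic diminished triad there is viio.
With Gb in the bass the chord is in second inversion, so the figured bass is 64.

viio64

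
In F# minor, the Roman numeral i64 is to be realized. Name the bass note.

C#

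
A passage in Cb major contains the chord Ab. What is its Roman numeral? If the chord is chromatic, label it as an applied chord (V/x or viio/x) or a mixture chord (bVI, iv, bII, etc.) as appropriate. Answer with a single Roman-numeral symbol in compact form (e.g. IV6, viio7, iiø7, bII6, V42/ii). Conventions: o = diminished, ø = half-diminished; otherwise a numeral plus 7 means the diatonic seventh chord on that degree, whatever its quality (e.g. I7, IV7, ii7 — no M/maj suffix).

V/ii

The pitches Ab-C-Eb form a major triad rooted on Ab.
Ab is not a diatonic chord root with this quality in Cb major, but it lies a perfect fifth above Db (ii), so the chord functions as an applied dominant of ii.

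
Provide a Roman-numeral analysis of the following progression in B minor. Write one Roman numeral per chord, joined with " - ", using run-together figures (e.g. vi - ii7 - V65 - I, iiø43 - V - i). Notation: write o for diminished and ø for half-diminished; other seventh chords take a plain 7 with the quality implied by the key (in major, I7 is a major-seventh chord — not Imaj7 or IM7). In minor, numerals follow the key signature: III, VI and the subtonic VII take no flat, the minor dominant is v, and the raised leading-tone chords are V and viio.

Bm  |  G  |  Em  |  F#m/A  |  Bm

Bm has root B, degree 1 in B minor, so i.
G has root G, degree 6 in B minor, so VI.
Em: minor triad on E = scale degree 4 → iv.
F#m/A: minor triad on F# = scale degree 5 → v6.
Bm: minor triad on B = scale degree 1 → i.

i - VI - iv - v6 - i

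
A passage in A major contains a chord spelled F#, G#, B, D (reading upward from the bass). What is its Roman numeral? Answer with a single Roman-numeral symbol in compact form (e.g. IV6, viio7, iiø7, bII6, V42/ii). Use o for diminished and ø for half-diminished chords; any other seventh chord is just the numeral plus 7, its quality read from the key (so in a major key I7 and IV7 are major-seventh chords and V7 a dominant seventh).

The pitches G#-B-D-F# form a half-diminished seventh chord rooted on G#.
In A major, G# is the leading tone; the diatonic half-diminished seventh chord there is viiø7.
With F# in the bass the chord is in third inversion, so the figured bass is 42.

viiø42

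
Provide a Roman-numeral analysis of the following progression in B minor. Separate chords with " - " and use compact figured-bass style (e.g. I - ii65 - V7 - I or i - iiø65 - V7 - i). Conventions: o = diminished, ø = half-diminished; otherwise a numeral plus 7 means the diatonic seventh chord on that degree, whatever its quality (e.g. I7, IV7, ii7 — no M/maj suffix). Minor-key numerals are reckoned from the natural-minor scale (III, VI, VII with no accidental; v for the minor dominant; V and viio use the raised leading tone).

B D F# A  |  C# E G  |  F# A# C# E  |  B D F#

i7 - iio - V7 - i

B-D-F#-A: root B is the tonic; minor seventh chord there is i7.
C#-E-G has root C#, degree 2 in B minor, so iio.
F#-A#-C#-E: dominant seventh chord on F# = scale degree 5 → V7.
B-D-F#: root B is the tonic; minor triad there is i.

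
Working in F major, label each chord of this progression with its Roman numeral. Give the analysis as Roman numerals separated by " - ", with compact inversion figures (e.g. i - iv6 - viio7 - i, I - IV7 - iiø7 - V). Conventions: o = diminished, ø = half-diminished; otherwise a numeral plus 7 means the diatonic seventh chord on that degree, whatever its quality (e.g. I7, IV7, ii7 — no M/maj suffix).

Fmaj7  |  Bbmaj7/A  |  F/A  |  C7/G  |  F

I7 - IV42 - I6 - V43 - I

Fmaj7: root F is the tonic; major seventh chord there is I7.
Bbmaj7/A: major seventh chord on Bb = scale degree 4 → IV42.
F/A: major triad on F = scale degree 1 → I6.
C7/G: dominant seventh chord on C = scale degree 5 → V43.
F has root F, degree 1 in F major, so I.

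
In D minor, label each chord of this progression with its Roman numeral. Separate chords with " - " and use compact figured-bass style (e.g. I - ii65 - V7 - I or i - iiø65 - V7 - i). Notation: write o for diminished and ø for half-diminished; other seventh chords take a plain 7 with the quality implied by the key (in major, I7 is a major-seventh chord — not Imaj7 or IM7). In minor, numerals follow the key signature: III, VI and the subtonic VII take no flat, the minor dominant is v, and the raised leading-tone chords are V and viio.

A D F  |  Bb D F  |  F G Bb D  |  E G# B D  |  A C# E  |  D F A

i64 - VI - iv42 - V7/V - V - i

A-D-F has root D, degree 1 in D minor, so i64.
Bb-D-F has root Bb, degree 6 in D minor, so VI.
F-G-Bb-D: root G is the subdominant; minor seventh chord there is iv42.
E-G#-B-D: a dominant seventh chord on E, the applied dominant of V → V7/V.
A-C#-E: major triad on A = scale degree 5 → V.
D-F-A has root D, degree 1 in D minor, so i.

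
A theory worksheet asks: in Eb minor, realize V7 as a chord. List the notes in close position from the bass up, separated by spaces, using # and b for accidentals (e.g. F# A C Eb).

In Eb minor, the fifth degree is Bb. The dominant is major (leading tone raised), so V is a dominant seventh chord.
That chord is spelled Bb-D-F-Ab.

Bb D F Ab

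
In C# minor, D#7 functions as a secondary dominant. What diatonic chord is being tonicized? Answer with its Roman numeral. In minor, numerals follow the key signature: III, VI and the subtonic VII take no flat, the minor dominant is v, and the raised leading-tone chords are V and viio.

The chord is a dominant seventh chord on D#.
A dominant resolves down a perfect fifth: D# → G#. In C# minor, G# is scale degree 5, i.e. V.

V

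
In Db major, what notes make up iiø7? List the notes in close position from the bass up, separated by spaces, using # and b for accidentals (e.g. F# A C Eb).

Eb Gb Bbb Db

Scale degree 2 in Db major is Eb; here the chord built on it is altered to a half-diminished seventh chord. iiø7 is the half-diminished supertonic seventh, borrowed from the parallel minor.
So the chord is Eb-Gb-Bbb-Db, a half-diminished seventh chord.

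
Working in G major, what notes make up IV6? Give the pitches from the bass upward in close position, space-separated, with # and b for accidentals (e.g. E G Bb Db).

The numeral's case and figure indicate a major triad. In G major its root, scale degree 4, is C.
That chord is spelled C-E-G.
With the 6 figure the chord is in first inversion; from the bass E upward in close position it reads E-G-C.

E G C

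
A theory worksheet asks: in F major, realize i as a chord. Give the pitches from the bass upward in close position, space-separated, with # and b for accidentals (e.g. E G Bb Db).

F Ab C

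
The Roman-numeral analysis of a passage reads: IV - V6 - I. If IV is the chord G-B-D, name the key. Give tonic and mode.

The anchor chord is a major triad on G, labeled IV.
IV on G implies G is the subdominant; that puts the tonic at D, and the uppercase numeral fits major mode.

D major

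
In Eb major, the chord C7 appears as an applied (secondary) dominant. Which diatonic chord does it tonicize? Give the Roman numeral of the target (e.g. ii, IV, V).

ii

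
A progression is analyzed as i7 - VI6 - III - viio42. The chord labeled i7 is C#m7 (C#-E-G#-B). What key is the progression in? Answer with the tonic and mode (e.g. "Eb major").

C# minor

i7 is given as C#-E-G#-B — a minor seventh chord with root C#.
If C# is scale degree 1 and the mode makes that degree carry a minor seventh chord, the tonic is C# and the mode is minor.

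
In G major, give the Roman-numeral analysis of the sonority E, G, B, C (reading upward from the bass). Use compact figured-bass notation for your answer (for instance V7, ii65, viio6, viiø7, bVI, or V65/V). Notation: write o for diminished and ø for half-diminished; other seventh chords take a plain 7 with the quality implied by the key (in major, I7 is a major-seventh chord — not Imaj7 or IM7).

IV65

The pitches C-E-G-B form a major seventh chord rooted on C.
C is scale degree 4 in G major, and a major seventh chord on that degree is written IV7.
With E in the bass the chord is in first inversion, so the figured bass is 65.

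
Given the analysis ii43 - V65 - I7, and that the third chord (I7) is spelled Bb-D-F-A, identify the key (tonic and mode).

The anchor chord is a major seventh chord on Bb, labeled I7.
If Bb is scale degree 1 and the mode makes that degree carry a major seventh chord, the tonic is Bb and the mode is major.

Bb major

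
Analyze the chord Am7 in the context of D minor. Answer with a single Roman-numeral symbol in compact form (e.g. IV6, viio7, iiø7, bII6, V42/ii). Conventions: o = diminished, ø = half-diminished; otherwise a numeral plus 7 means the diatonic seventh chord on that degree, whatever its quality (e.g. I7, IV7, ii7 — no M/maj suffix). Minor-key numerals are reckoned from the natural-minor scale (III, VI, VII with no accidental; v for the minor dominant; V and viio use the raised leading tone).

v7

The pitches A-C-E-G form a minor seventh chord rooted on A.
In D minor, A is the dominant; the diatonic minor seventh chord there is v7.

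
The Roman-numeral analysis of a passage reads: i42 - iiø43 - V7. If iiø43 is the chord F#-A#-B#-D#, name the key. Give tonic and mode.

A# minor

The chord B#m7b5/F# is a half-diminished seventh chord rooted on B#; its label is iiø43.
Counting down one scale step from B# places the tonic on A#; a half-diminished seventh chord on degree 2 is diatonic only in minor.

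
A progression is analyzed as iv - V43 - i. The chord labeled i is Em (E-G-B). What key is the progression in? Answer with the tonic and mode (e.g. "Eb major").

E minor

i is given as E-G-B — a minor triad with root E.
If E is scale degree 1 and the mode makes that degree carry a minor triad, the tonic is E and the mode is minor.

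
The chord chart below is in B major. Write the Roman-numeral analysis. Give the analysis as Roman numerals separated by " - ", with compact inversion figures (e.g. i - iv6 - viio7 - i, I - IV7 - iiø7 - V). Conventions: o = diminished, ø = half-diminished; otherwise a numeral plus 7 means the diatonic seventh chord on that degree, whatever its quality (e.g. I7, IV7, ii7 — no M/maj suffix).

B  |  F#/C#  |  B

I - V64 - I

B: root B is the tonic; major triad there is I.
F#/C# has root F#, degree 5 in B major, so V64.
B: root B is the tonic; major triad there is I.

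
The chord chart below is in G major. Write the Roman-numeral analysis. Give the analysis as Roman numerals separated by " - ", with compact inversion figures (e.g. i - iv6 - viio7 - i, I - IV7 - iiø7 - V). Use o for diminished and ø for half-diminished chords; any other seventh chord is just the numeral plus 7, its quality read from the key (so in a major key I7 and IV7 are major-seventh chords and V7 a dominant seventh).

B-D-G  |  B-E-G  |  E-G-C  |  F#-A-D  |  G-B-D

I6 - vi64 - IV6 - V6 - I

B-D-G has root G, degree 1 in G major, so I6.
B-E-G: minor triad on E = scale degree 6 → vi64.
E-G-C: root C is the subdominant; major triad there is IV6.
F#-A-D: root D is the dominant; major triad there is V6.
G-B-D: major triad on G = scale degree 1 → I.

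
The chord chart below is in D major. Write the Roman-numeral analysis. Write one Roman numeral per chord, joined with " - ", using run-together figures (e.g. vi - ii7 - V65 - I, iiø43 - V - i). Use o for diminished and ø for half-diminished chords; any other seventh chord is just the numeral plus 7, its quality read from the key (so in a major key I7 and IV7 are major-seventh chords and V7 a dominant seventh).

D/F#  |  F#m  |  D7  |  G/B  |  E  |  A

I6 - iii - V7/IV - IV6 - V/V - V

D/F#: root D is the tonic; major triad there is I6.
F#m: minor triad on F# = scale degree 3 → iii.
D7 is the secondary dominant of IV (dominant seventh chord on D): V7/IV.
G/B: root G is the subdominant; major triad there is IV6.
E: chromatic; E is V of V, so V/V.
A: major triad on A = scale degree 5 → V.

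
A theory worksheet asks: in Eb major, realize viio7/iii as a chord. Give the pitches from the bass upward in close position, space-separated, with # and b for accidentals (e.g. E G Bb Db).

F# A C Eb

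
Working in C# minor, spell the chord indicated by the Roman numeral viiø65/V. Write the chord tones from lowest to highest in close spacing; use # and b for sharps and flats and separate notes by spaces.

The slash marks an applied leading-tone chord: viio of V. In C# minor, V is G#, so the leading tone to it is F##, a half step below.
Building a half-diminished seventh chord on F## gives F##-A#-C#-E#.
With the 65 figure the chord is in first inversion; from the bass A# upward in close position it reads A#-C#-E#-F##.

A# C# E# F##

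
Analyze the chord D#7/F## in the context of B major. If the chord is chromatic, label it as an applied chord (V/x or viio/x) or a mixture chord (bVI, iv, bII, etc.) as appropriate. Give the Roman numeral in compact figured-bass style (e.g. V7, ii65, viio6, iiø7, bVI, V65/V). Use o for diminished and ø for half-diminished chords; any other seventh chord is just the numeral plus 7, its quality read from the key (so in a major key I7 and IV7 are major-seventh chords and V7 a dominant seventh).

V65/vi

Stacked in thirds the chord is D#-F##-A#-C#: a dominant seventh chord on D#.
D# is not a diatonic chord root with this quality in B major, but it lies a perfect fifth above G# (vi), so the chord functions as an applied dominant of vi.
With F## in the bass the chord is in first inversion, so the figured bass is 65.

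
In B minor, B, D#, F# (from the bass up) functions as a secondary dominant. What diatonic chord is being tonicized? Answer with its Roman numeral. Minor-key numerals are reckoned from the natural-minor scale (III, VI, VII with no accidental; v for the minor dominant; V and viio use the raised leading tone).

The chord is a major triad on B.
A dominant resolves down a perfect fifth: B → E. In B minor, E is scale degree 4, i.e. iv.

iv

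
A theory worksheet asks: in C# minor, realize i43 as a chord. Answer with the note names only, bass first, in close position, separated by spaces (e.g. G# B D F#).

G# B C# E

The numeral's case and figure indicate a minor seventh chord. In C# minor its root, scale degree 1, is C#.
Stacking thirds from C# gives C#-E-G#-B.
With the 43 figure the chord is in second inversion; from the bass G# upward in close position it reads G#-B-C#-E.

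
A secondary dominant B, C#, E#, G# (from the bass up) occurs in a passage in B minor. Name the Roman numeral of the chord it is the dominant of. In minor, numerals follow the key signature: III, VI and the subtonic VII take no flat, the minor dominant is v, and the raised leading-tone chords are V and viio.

The chord is a dominant seventh chord on C#.
A dominant resolves down a perfect fifth: C# → F#. In B minor, F# is scale degree 5, i.e. V.

V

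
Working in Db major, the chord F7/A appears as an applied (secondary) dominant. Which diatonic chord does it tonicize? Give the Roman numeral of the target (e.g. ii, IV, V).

vi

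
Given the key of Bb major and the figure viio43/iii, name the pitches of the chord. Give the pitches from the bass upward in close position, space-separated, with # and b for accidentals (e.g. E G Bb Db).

viio43/iii is a secondary leading-tone chord. The target iii is D in Bb major; the applied chord is rooted a semitone below, on C#.
Building a fully diminished seventh chord on C# gives C#-E-G-Bb.
With the 43 figure the chord is in second inversion; from the bass G upward in close position it reads G-Bb-C#-E.

G Bb C# E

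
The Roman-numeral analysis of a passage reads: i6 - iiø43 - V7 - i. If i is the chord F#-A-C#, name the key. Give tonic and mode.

F# minor

i is given as F#-A-C# — a minor triad with root F#.
If F# is scale degree 1 and the mode makes that degree carry a minor triad, the tonic is F# and the mode is minor.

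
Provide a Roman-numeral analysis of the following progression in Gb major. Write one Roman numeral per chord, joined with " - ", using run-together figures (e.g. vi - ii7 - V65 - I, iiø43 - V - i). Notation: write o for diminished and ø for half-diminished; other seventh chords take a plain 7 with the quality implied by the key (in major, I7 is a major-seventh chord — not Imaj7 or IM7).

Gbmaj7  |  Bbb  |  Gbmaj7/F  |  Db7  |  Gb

Gbmaj7: major seventh chord on Gb = scale degree 1 → I7.
Bbb: Bbb with this quality isn't in the key; it's bIII, borrowed from the parallel minor.
Gbmaj7/F: root Gb is the tonic; major seventh chord there is I42.
Db7: root Db is the dominant; dominant seventh chord there is V7.
Gb: root Gb is the tonic; major triad there is I.

I7 - bIII - I42 - V7 - I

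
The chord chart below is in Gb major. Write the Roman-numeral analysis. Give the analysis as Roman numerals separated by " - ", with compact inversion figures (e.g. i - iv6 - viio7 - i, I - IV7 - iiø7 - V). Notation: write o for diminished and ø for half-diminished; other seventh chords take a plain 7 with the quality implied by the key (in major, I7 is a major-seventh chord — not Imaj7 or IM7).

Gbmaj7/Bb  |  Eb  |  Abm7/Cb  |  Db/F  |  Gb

I65 - V/ii - ii65 - V6 - I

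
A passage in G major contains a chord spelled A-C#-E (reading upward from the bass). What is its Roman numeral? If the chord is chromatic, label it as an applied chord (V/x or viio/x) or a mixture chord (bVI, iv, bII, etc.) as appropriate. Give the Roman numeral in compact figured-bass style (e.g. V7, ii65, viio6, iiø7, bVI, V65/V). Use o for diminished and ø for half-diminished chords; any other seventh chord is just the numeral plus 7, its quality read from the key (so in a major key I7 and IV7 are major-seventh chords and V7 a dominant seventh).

V/V

The pitches A-C#-E form a major triad rooted on A.
A is not a diatonic chord root with this quality in G major, but it lies a perfect fifth above D (V), so the chord functions as an applied dominant of V.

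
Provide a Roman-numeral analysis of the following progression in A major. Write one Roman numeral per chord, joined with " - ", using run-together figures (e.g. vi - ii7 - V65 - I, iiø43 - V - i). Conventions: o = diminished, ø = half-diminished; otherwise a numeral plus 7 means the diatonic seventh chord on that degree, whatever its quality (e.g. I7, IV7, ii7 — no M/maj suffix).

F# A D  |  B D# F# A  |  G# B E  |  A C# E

IV6 - V7/V - V6 - I

F#-A-D: major triad on D = scale degree 4 → IV6.
B-D#-F#-A: a dominant seventh chord on B, the applied dominant of V → V7/V.
G#-B-E: root E is the dominant; major triad there is V6.
A-C#-E: root A is the tonic; major triad there is I.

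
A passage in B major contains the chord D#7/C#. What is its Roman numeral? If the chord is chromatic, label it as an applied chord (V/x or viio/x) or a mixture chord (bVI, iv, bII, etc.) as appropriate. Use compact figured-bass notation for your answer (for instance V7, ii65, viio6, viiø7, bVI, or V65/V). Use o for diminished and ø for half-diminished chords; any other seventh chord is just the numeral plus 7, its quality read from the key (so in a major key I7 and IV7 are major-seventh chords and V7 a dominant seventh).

V42/vi

The pitches D#-F##-A#-C# form a dominant seventh chord rooted on D#.
D# is not a diatonic chord root with this quality in B major, but it lies a perfect fifth above G# (vi), so the chord functions as an applied dominant of vi.
With C# in the bass the chord is in third inversion, so the figured bass is 42.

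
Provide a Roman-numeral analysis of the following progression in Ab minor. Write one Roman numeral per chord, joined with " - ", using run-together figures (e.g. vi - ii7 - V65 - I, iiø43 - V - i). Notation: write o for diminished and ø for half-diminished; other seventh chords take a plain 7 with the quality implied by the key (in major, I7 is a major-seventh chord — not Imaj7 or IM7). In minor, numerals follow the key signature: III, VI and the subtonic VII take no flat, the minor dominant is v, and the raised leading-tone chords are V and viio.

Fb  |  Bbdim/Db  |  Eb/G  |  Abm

Fb: major triad on Fb = scale degree 6 → VI.
Bbdim/Db has root Bb, degree 2 in Ab minor, so iio6.
Eb/G has root Eb, degree 5 in Ab minor, so V6.
Abm has root Ab, degree 1 in Ab minor, so i.

VI - iio6 - V6 - i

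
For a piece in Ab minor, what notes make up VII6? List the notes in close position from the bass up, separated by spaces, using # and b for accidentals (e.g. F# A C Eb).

Bb Db Gb

In Ab minor, the subtonic is Gb, and the diatonic chord built there is a major triad.
That chord is spelled Gb-Bb-Db.
The figured bass 6 indicates first inversion, placing the third (Bb) in the bass: Bb-Db-Gb.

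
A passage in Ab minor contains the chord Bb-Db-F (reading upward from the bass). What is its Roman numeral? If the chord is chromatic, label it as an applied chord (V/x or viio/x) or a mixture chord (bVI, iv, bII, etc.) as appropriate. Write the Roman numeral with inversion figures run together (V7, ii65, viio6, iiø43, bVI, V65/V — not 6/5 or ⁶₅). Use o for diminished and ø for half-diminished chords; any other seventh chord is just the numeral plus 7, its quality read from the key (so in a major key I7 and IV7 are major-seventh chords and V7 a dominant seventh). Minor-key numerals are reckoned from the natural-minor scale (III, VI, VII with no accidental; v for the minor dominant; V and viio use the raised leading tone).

The pitches Bb-Db-F form a minor triad rooted on Bb.
Bb is the second degree of Ab minor. This is the minor supertonic, borrowed from the parallel major (the Dorian ii).

ii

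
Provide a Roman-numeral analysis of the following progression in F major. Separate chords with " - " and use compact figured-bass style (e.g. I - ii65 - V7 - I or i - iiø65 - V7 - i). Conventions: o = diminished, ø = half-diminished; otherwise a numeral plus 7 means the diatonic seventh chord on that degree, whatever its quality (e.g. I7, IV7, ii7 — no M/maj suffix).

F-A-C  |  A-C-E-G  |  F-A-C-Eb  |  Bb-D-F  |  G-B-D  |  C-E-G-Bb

F-A-C: major triad on F = scale degree 1 → I.
A-C-E-G: minor seventh chord on A = scale degree 3 → iii7.
F-A-C-Eb: a dominant seventh chord on F, the applied dominant of IV → V7/IV.
Bb-D-F: root Bb is the subdominant; major triad there is IV.
G-B-D: a major triad on G, the applied dominant of V → V/V.
C-E-G-Bb: dominant seventh chord on C = scale degree 5 → V7.

I - iii7 - V7/IV - IV - V/V - V7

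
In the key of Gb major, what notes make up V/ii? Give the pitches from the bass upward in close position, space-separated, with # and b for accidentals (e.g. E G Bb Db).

The slash means an applied dominant: we want the dominant of ii. In Gb major, ii is Ab minor, and its dominant is built on Eb.
Building a major triad on Eb gives Eb-G-Bb.

Eb G Bb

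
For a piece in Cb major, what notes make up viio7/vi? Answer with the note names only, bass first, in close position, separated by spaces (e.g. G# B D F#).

G Bb Db Fb

viio7/vi is a secondary leading-tone chord. The target vi is Ab in Cb major; the applied chord is rooted a semitone below, on G.
Building a fully diminished seventh chord on G gives G-Bb-Db-Fb.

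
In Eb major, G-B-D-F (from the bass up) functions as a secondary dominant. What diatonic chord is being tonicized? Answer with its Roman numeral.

The chord is a dominant seventh chord on G.
A dominant resolves down a perfect fifth: G → C. In Eb major, C is scale degree 6, i.e. vi.

vi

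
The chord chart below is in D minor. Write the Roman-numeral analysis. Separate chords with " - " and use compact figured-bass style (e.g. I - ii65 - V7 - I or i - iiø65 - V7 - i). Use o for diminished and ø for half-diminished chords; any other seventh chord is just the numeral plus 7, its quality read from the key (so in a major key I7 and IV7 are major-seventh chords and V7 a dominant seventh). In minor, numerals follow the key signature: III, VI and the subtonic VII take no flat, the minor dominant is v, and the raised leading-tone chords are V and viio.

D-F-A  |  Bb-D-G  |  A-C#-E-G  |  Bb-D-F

i - iv6 - V7 - VI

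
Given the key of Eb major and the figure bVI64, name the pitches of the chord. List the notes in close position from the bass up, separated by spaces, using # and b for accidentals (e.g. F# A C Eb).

bVI64 is a major triad on the lowered sixth degree, borrowed from the parallel minor. In Eb major that root is Cb.
So the chord is Cb-Eb-Gb.
With the 64 figure the chord is in second inversion; from the bass Gb upward in close position it reads Gb-Cb-Eb.

Gb Cb Eb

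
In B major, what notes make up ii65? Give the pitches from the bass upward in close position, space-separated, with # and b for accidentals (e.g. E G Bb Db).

The numeral's case and figure indicate a minor seventh chord. In B major its root, the second degree, is C#.
Stacking thirds from C# gives C#-E-G#-B.
The figured bass 65 indicates first inversion, placing the third (E) in the bass: E-G#-B-C#.

E G# B C#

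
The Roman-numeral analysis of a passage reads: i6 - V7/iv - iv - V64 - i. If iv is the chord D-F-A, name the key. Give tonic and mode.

A minor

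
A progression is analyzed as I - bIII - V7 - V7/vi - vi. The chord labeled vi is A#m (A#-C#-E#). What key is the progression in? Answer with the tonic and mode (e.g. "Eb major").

The chord A#m is a minor triad rooted on A#; its label is vi.
Counting down 5 scale steps from A# places the tonic on C#; a minor triad on degree 6 is diatonic only in major.

C# major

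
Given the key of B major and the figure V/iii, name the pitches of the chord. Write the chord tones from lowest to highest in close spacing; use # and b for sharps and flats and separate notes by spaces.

The slash means an applied dominant: we want the dominant of iii. In B major, iii is D# minor, and its dominant is built on A#.
Building a major triad on A# gives A#-C##-E#.

A# C## E#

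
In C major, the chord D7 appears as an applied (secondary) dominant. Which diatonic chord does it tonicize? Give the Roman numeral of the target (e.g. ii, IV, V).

The chord is a dominant seventh chord on D.
A dominant resolves down a perfect fifth: D → G. In C major, G is scale degree 5, i.e. V.

V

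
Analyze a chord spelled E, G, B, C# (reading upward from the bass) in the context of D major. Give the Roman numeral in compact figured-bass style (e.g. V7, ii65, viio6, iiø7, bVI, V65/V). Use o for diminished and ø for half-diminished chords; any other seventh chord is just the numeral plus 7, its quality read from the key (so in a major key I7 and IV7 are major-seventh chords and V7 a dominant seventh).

Stacked in thirds the chord is C#-E-G-B: a half-diminished seventh chord on C#.
In D major, C# is the leading tone; the diatonic half-diminished seventh chord there is viiø7.
With E in the bass the chord is in first inversion, so the figured bass is 65.

viiø65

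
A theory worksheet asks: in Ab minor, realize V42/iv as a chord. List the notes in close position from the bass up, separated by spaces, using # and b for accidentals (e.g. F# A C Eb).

Gb Ab C Eb

The slash means an applied dominant: we want the dominant of iv. In Ab minor, iv is Db minor, and its dominant is built on Ab.
Building a dominant seventh chord on Ab gives Ab-C-Eb-Gb.
The figured bass 42 indicates third inversion, placing the seventh (Gb) in the bass: Gb-Ab-C-Eb.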